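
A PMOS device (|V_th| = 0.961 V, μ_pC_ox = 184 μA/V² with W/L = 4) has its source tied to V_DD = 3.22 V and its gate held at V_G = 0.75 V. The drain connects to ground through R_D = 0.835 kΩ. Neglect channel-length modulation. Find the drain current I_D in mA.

I_D = 0.838 mA

V_SG = V_DD − V_G = 3.22 − 0.75 = 2.47 V, so V_ov = 2.47 − 0.961 = 1.51 V.
k_p = μ_pC_ox · (W/L) = 0.736 mA/V².
Assume saturation: I_D = ½ k_p V_ov² = 0.5 × 0.736 × 1.51² = 0.838 mA, giving V_SD = V_DD − I_D R_D = 3.22 − 0.838 × 0.835 = 2.52 V.
V_SD = 2.52 V ≥ V_ov = 1.51 V, confirming saturation.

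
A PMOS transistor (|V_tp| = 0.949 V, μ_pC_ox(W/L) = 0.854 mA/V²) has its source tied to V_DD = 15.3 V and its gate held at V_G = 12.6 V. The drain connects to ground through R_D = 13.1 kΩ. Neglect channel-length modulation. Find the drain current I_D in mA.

I_D = 1.09 mA

V_SG = V_DD − V_G = 15.3 − 12.6 = 2.7 V, so V_ov = 2.7 − 0.949 = 1.75 V.
Assume saturation: I_D = ½ k_p V_ov² = 0.5 × 0.854 × 1.75² = 1.31 mA, giving V_SD = V_DD − I_D R_D = 15.3 − 1.31 × 13.1 = -1.85 V.
But -1.85 V < V_ov = 1.75 V, so the device is actually in triode.
In triode I_D = k_p[V_ov V_SD − ½ V_SD²] and I_D = (V_DD − V_SD)/R_D. Equating: 5.59 V_SD² − 20.59 V_SD + 15.3 = 0, giving V_SD = 1.03 V (the root below V_ov).
I_D = (15.3 − 1.03) / 13.1 = 1.09 mA.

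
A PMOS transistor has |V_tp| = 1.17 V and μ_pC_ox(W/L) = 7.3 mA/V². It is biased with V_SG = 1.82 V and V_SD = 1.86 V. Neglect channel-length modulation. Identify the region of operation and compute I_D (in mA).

Saturation; I_D = 1.54 mA

V_ov = V_SG − |V_tp| = 1.82 − 1.17 = 0.65 V.
Since V_SD = 1.86 V ≥ V_ov = 0.65 V, the device is in saturation.
I_D = ½ k_p V_ov² = 0.5 × 7.3 × 0.65² = 1.54 mA.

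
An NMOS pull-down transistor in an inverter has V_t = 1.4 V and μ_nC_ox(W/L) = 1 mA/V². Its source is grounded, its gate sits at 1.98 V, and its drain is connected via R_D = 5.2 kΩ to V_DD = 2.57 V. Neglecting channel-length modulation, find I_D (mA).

I_D = 0.168 mA

V_GS = V_G = 1.98 V, so V_ov = 1.98 − 1.4 = 0.58 V.
Assume saturation: I_D = ½ k_n V_ov² = 0.5 × 1 × 0.58² = 0.168 mA, giving V_DS = V_DD − I_D R_D = 2.57 − 0.168 × 5.2 = 1.7 V.
V_DS = 1.7 V ≥ V_ov = 0.58 V, confirming saturation.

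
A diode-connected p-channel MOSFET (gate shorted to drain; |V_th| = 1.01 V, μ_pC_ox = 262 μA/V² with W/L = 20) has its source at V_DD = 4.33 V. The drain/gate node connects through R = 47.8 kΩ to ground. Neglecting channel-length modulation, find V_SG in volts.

With gate tied to drain, V_SG = V_SD ≥ V_SG − |V_th|, so the device is in saturation.
k_p = μ_pC_ox · (W/L) = 5.24 mA/V².
KCL at the drain: ½ k_p (V_SG − |V_th|)² = (V_DD − V_SG)/R.
Let x = V_SG − 1.01. Then 125 x² + x − 3.32 = 0, giving x = 0.159 V (positive root), so V_SG = 1.17 V.
I_D = (V_DD − V_SG)/R = (4.33 − 1.17) / 47.8 = 0.0661 mA.

V_SG = 1.17 V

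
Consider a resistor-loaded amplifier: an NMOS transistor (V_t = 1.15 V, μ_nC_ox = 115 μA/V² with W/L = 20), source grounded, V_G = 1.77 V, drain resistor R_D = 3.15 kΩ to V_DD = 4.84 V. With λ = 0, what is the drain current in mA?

V_GS = V_G = 1.77 V, so V_ov = 1.77 − 1.15 = 0.62 V.
k_n = μ_nC_ox · (W/L) = 2.3 mA/V².
Assume saturation: I_D = ½ k_n V_ov² = 0.5 × 2.3 × 0.62² = 0.442 mA, giving V_DS = V_DD − I_D R_D = 4.84 − 0.442 × 3.15 = 3.45 V.
V_DS = 3.45 V ≥ V_ov = 0.62 V, confirming saturation.

I_D = 0.442 mA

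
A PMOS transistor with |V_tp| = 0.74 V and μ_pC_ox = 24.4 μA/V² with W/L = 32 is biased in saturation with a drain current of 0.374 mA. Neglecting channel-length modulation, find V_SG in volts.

k_p = μ_pC_ox · (W/L) = 0.7808 mA/V².
In saturation I_D = ½ k_p (V_SG − |V_tp|)², so V_SG − |V_tp| = √(2 I_D / k_p) = √(2 × 0.374 / 0.7808) = 0.979 V.
V_SG = 0.74 + 0.979 = 1.72 V.

V_SG = 1.72 V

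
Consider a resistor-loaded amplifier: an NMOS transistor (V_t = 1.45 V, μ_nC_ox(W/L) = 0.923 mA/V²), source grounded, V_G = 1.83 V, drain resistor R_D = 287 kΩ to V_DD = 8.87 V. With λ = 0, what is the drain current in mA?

V_GS = V_G = 1.83 V, so V_ov = 1.83 − 1.45 = 0.38 V.
Assume saturation: I_D = ½ k_n V_ov² = 0.5 × 0.923 × 0.38² = 0.0666 mA, giving V_DS = V_DD − I_D R_D = 8.87 − 0.0666 × 287 = -10.3 V.
But -10.3 V < V_ov = 0.38 V, so the device is actually in triode.
In triode I_D = k_n[V_ov V_DS − ½ V_DS²] and I_D = (V_DD − V_DS)/R_D. Equating: 132 V_DS² − 101.7 V_DS + 8.87 = 0, giving V_DS = 0.1 V (the root below V_ov).
I_D = (8.87 − 0.1) / 287 = 0.0306 mA.

I_D = 0.0306 mA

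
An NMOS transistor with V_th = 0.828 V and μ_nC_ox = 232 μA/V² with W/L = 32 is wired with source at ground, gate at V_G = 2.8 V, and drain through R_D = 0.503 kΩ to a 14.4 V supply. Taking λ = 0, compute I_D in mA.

I_D = 14.4 mA

V_GS = V_G = 2.8 V, so V_ov = 2.8 − 0.828 = 1.97 V.
k_n = μ_nC_ox · (W/L) = 7.424 mA/V².
Assume saturation: I_D = ½ k_n V_ov² = 0.5 × 7.424 × 1.97² = 14.4 mA, giving V_DS = V_DD − I_D R_D = 14.4 − 14.4 × 0.503 = 7.14 V.
V_DS = 7.14 V ≥ V_ov = 1.97 V, confirming saturation.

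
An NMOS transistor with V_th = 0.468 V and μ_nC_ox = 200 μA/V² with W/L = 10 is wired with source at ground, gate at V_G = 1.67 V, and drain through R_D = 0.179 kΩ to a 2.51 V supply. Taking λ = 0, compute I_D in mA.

I_D = 1.44 mA

V_GS = V_G = 1.67 V, so V_ov = 1.67 − 0.468 = 1.2 V.
k_n = μ_nC_ox · (W/L) = 2 mA/V².
Assume saturation: I_D = ½ k_n V_ov² = 0.5 × 2 × 1.2² = 1.44 mA, giving V_DS = V_DD − I_D R_D = 2.51 − 1.44 × 0.179 = 2.25 V.
V_DS = 2.25 V ≥ V_ov = 1.2 V, confirming saturation.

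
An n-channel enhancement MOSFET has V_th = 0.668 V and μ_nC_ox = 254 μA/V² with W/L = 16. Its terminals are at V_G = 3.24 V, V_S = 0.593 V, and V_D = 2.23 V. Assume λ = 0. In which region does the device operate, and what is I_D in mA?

Triode; I_D = 7.72 mA

V_GS = V_G − V_S = 3.24 − 0.593 = 2.65 V; V_DS = V_D − V_S = 2.23 − 0.593 = 1.64 V.
k_n = μ_nC_ox · (W/L) = 4.064 mA/V².
V_ov = V_GS − V_th = 2.65 − 0.668 = 1.98 V.
Since V_DS = 1.64 V < V_ov = 1.98 V, the device is in the triode region.
I_D = k_n [V_ov · V_DS − ½ V_DS²] = 4.064 × [1.98 × 1.64 − 0.5 × 1.64²] = 7.72 mA.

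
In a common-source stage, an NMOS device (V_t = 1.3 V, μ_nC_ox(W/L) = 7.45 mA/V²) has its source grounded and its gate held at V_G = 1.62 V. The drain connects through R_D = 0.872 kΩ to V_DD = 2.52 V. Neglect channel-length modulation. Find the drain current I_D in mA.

V_GS = V_G = 1.62 V, so V_ov = 1.62 − 1.3 = 0.32 V.
Assume saturation: I_D = ½ k_n V_ov² = 0.5 × 7.45 × 0.32² = 0.381 mA, giving V_DS = V_DD − I_D R_D = 2.52 − 0.381 × 0.872 = 2.19 V.
V_DS = 2.19 V ≥ V_ov = 0.32 V, confirming saturation.

I_D = 0.381 mA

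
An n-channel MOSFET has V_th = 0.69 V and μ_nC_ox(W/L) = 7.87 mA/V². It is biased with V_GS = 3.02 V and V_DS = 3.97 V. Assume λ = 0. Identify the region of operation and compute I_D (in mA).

V_ov = V_GS − V_th = 3.02 − 0.69 = 2.33 V.
Since V_DS = 3.97 V ≥ V_ov = 2.33 V, the device is in saturation.
I_D = ½ k_n V_ov² = 0.5 × 7.87 × 2.33² = 21.4 mA.

Saturation; I_D = 21.4 mA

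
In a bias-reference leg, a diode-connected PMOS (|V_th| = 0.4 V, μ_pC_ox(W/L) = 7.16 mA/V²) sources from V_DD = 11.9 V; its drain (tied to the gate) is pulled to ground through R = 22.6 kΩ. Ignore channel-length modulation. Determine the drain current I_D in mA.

With gate tied to drain, V_SG = V_SD ≥ V_SG − |V_th|, so the device is in saturation.
KCL at the drain: ½ k_p (V_SG − |V_th|)² = (V_DD − V_SG)/R.
Let x = V_SG − 0.4. Then 80.9 x² + x − 11.5 = 0, giving x = 0.371 V (positive root), so V_SG = 0.771 V.
I_D = (V_DD − V_SG)/R = (11.9 − 0.771) / 22.6 = 0.492 mA.

I_D = 0.492 mA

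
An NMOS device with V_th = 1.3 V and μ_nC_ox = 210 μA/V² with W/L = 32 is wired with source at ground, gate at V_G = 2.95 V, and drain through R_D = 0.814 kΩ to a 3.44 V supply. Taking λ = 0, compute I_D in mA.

I_D = 3.76 mA

V_GS = V_G = 2.95 V, so V_ov = 2.95 − 1.3 = 1.65 V.
k_n = μ_nC_ox · (W/L) = 6.72 mA/V².
Assume saturation: I_D = ½ k_n V_ov² = 0.5 × 6.72 × 1.65² = 9.15 mA, giving V_DS = V_DD − I_D R_D = 3.44 − 9.15 × 0.814 = -4.01 V.
But -4.01 V < V_ov = 1.65 V, so the device is actually in triode.
In triode I_D = k_n[V_ov V_DS − ½ V_DS²] and I_D = (V_DD − V_DS)/R_D. Equating: 2.74 V_DS² − 10.03 V_DS + 3.44 = 0, giving V_DS = 0.383 V (the root below V_ov).
I_D = (3.44 − 0.383) / 0.814 = 3.76 mA.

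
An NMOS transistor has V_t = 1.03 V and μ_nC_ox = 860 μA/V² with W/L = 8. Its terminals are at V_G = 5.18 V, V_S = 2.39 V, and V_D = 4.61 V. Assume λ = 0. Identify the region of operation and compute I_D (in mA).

V_GS = V_G − V_S = 5.18 − 2.39 = 2.79 V; V_DS = V_D − V_S = 4.61 − 2.39 = 2.22 V.
k_n = μ_nC_ox · (W/L) = 6.88 mA/V².
V_ov = V_GS − V_t = 2.79 − 1.03 = 1.76 V.
Since V_DS = 2.22 V ≥ V_ov = 1.76 V, the device is in saturation.
I_D = ½ k_n V_ov² = 0.5 × 6.88 × 1.76² = 10.7 mA.

Saturation; I_D = 10.7 mA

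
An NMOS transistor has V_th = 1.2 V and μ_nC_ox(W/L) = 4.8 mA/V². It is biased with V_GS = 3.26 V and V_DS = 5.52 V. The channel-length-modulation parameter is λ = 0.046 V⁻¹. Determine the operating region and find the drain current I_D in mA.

V_ov = V_GS − V_th = 3.26 − 1.2 = 2.06 V.
Since V_DS = 5.52 V ≥ V_ov = 2.06 V, the device is in saturation.
I_D = ½ k_n V_ov² (1 + λ V_DS) = 0.5 × 4.8 × 2.06² × (1 + 0.046 × 5.52) = 12.8 mA.

Saturation; I_D = 12.8 mA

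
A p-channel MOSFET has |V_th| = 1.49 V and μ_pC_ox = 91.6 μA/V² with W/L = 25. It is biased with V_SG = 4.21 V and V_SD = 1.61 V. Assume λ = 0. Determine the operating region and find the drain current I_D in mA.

Triode; I_D = 7.06 mA

k_p = μ_pC_ox · (W/L) = 2.29 mA/V².
V_ov = V_SG − |V_th| = 4.21 − 1.49 = 2.72 V.
Since V_SD = 1.61 V < V_ov = 2.72 V, the device is in the triode region.
I_D = k_p [V_ov · V_SD − ½ V_SD²] = 2.29 × [2.72 × 1.61 − 0.5 × 1.61²] = 7.06 mA.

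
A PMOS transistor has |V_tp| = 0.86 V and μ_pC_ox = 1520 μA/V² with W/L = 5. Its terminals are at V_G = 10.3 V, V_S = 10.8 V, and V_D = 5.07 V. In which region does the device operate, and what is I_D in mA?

Cutoff; I_D = 0 mA

V_SG = V_S − V_G = 10.8 − 10.3 = 0.5 V; V_SD = V_S − V_D = 10.8 − 5.07 = 5.73 V.
V_SG = 0.5 V < |V_tp| = 0.86 V, so the transistor is in cutoff.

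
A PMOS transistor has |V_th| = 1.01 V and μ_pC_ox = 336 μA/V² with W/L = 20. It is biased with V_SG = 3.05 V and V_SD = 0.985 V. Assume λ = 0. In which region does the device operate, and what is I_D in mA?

Triode; I_D = 10.2 mA

k_p = μ_pC_ox · (W/L) = 6.72 mA/V².
V_ov = V_SG − |V_th| = 3.05 − 1.01 = 2.04 V.
Since V_SD = 0.985 V < V_ov = 2.04 V, the device is in the triode region.
I_D = k_p [V_ov · V_SD − ½ V_SD²] = 6.72 × [2.04 × 0.985 − 0.5 × 0.985²] = 10.2 mA.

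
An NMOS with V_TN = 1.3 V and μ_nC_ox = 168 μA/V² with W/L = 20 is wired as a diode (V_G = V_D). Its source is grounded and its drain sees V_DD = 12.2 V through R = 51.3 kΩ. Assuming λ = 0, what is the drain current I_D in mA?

With gate tied to drain, V_GS = V_DS ≥ V_GS − V_TN, so the device is in saturation.
k_n = μ_nC_ox · (W/L) = 3.36 mA/V².
KCL at the drain: ½ k_n (V_GS − V_TN)² = (V_DD − V_GS)/R.
Let x = V_GS − 1.3. Then 86.2 x² + x − 10.9 = 0, giving x = 0.35 V (positive root), so V_GS = 1.65 V.
I_D = (V_DD − V_GS)/R = (12.2 − 1.65) / 51.3 = 0.206 mA.

I_D = 0.206 mA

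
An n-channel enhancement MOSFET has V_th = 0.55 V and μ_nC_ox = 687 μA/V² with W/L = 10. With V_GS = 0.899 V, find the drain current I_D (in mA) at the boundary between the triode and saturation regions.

I_D = 0.418 mA

At the boundary V_DS = V_ov = V_GS − V_th = 0.899 − 0.55 = 0.349 V.
k_n = μ_nC_ox · (W/L) = 6.87 mA/V².
I_D = ½ k_n V_ov² = 0.5 × 6.87 × 0.349² = 0.418 mA.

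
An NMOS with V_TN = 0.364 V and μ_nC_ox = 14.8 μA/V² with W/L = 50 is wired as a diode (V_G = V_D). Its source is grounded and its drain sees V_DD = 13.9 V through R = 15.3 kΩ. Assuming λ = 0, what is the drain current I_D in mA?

I_D = 0.789 mA

With gate tied to drain, V_GS = V_DS ≥ V_GS − V_TN, so the device is in saturation.
k_n = μ_nC_ox · (W/L) = 0.74 mA/V².
KCL at the drain: ½ k_n (V_GS − V_TN)² = (V_DD − V_GS)/R.
Let x = V_GS − 0.364. Then 5.66 x² + x − 13.54 = 0, giving x = 1.46 V (positive root), so V_GS = 1.82 V.
I_D = (V_DD − V_GS)/R = (13.9 − 1.82) / 15.3 = 0.789 mA.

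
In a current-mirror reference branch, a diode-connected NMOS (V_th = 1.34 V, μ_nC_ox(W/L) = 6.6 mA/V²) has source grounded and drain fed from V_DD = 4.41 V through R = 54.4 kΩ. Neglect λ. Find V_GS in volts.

With gate tied to drain, V_GS = V_DS ≥ V_GS − V_th, so the device is in saturation.
KCL at the drain: ½ k_n (V_GS − V_th)² = (V_DD − V_GS)/R.
Let x = V_GS − 1.34. Then 180 x² + x − 3.07 = 0, giving x = 0.128 V (positive root), so V_GS = 1.47 V.
I_D = (V_DD − V_GS)/R = (4.41 − 1.47) / 54.4 = 0.0541 mA.

V_GS = 1.47 V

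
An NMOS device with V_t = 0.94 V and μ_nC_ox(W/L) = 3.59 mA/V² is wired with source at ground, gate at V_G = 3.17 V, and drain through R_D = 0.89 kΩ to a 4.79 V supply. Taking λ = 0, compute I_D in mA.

V_GS = V_G = 3.17 V, so V_ov = 3.17 − 0.94 = 2.23 V.
Assume saturation: I_D = ½ k_n V_ov² = 0.5 × 3.59 × 2.23² = 8.93 mA, giving V_DS = V_DD − I_D R_D = 4.79 − 8.93 × 0.89 = -3.15 V.
But -3.15 V < V_ov = 2.23 V, so the device is actually in triode.
In triode I_D = k_n[V_ov V_DS − ½ V_DS²] and I_D = (V_DD − V_DS)/R_D. Equating: 1.6 V_DS² − 8.125 V_DS + 4.79 = 0, giving V_DS = 0.681 V (the root below V_ov).
I_D = (4.79 − 0.681) / 0.89 = 4.62 mA.

I_D = 4.62 mA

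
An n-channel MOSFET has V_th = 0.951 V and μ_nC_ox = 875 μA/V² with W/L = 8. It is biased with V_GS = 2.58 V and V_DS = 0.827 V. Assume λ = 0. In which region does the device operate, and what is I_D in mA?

k_n = μ_nC_ox · (W/L) = 7 mA/V².
V_ov = V_GS − V_th = 2.58 − 0.951 = 1.63 V.
Since V_DS = 0.827 V < V_ov = 1.63 V, the device is in the triode region.
I_D = k_n [V_ov · V_DS − ½ V_DS²] = 7 × [1.63 × 0.827 − 0.5 × 0.827²] = 7.04 mA.

Triode; I_D = 7.04 mA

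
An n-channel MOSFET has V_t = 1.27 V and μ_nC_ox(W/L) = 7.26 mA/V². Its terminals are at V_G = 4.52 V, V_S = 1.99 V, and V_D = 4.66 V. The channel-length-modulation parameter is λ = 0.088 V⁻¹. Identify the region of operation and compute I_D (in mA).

Saturation; I_D = 7.12 mA

V_GS = V_G − V_S = 4.52 − 1.99 = 2.53 V; V_DS = V_D − V_S = 4.66 − 1.99 = 2.67 V.
V_ov = V_GS − V_t = 2.53 − 1.27 = 1.26 V.
Since V_DS = 2.67 V ≥ V_ov = 1.26 V, the device is in saturation.
I_D = ½ k_n V_ov² (1 + λ V_DS) = 0.5 × 7.26 × 1.26² × (1 + 0.088 × 2.67) = 7.12 mA.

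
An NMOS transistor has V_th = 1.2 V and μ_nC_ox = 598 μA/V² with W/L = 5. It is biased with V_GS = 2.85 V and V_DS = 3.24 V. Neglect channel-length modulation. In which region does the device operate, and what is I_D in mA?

Saturation; I_D = 4.07 mA

k_n = μ_nC_ox · (W/L) = 2.99 mA/V².
V_ov = V_GS − V_th = 2.85 − 1.2 = 1.65 V.
Since V_DS = 3.24 V ≥ V_ov = 1.65 V, the device is in saturation.
I_D = ½ k_n V_ov² = 0.5 × 2.99 × 1.65² = 4.07 mA.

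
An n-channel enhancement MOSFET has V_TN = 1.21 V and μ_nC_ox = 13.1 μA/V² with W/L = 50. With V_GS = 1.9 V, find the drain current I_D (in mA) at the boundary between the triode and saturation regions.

I_D = 0.156 mA

At the boundary V_DS = V_ov = V_GS − V_TN = 1.9 − 1.21 = 0.69 V.
k_n = μ_nC_ox · (W/L) = 0.655 mA/V².
I_D = ½ k_n V_ov² = 0.5 × 0.655 × 0.69² = 0.156 mA.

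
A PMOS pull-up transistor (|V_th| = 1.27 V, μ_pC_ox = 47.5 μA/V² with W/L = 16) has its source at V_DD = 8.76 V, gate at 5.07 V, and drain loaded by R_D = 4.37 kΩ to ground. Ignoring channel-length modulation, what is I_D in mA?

V_SG = V_DD − V_G = 8.76 − 5.07 = 3.69 V, so V_ov = 3.69 − 1.27 = 2.42 V.
k_p = μ_pC_ox · (W/L) = 0.76 mA/V².
Assume saturation: I_D = ½ k_p V_ov² = 0.5 × 0.76 × 2.42² = 2.23 mA, giving V_SD = V_DD − I_D R_D = 8.76 − 2.23 × 4.37 = -0.965 V.
But -0.965 V < V_ov = 2.42 V, so the device is actually in triode.
In triode I_D = k_p[V_ov V_SD − ½ V_SD²] and I_D = (V_DD − V_SD)/R_D. Equating: 1.66 V_SD² − 9.037 V_SD + 8.76 = 0, giving V_SD = 1.26 V (the root below V_ov).
I_D = (8.76 − 1.26) / 4.37 = 1.72 mA.

I_D = 1.72 mA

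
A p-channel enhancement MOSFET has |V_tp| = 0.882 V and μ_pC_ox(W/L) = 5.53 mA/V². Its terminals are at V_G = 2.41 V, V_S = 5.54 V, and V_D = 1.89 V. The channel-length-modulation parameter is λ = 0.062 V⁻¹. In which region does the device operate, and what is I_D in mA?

V_SG = V_S − V_G = 5.54 − 2.41 = 3.13 V; V_SD = V_S − V_D = 5.54 − 1.89 = 3.65 V.
V_ov = V_SG − |V_tp| = 3.13 − 0.882 = 2.25 V.
Since V_SD = 3.65 V ≥ V_ov = 2.25 V, the device is in saturation.
I_D = ½ k_p V_ov² (1 + λ V_SD) = 0.5 × 5.53 × 2.25² × (1 + 0.062 × 3.65) = 17.1 mA.

Saturation; I_D = 17.1 mA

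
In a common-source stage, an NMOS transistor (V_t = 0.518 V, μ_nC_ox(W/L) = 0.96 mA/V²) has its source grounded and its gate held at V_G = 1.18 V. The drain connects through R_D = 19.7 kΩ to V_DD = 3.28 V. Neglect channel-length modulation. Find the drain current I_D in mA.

V_GS = V_G = 1.18 V, so V_ov = 1.18 − 0.518 = 0.662 V.
Assume saturation: I_D = ½ k_n V_ov² = 0.5 × 0.96 × 0.662² = 0.21 mA, giving V_DS = V_DD − I_D R_D = 3.28 − 0.21 × 19.7 = -0.864 V.
But -0.864 V < V_ov = 0.662 V, so the device is actually in triode.
In triode I_D = k_n[V_ov V_DS − ½ V_DS²] and I_D = (V_DD − V_DS)/R_D. Equating: 9.46 V_DS² − 13.52 V_DS + 3.28 = 0, giving V_DS = 0.31 V (the root below V_ov).
I_D = (3.28 − 0.31) / 19.7 = 0.151 mA.

I_D = 0.151 mA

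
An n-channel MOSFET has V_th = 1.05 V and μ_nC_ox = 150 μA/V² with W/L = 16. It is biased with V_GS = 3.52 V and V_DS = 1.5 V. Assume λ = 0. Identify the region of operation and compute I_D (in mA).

Triode; I_D = 6.19 mA

k_n = μ_nC_ox · (W/L) = 2.4 mA/V².
V_ov = V_GS − V_th = 3.52 − 1.05 = 2.47 V.
Since V_DS = 1.5 V < V_ov = 2.47 V, the device is in the triode region.
I_D = k_n [V_ov · V_DS − ½ V_DS²] = 2.4 × [2.47 × 1.5 − 0.5 × 1.5²] = 6.19 mA.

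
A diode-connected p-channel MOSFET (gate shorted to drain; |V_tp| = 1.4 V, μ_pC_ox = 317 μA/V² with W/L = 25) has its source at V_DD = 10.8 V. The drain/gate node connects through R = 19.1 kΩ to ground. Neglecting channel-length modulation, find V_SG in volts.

With gate tied to drain, V_SG = V_SD ≥ V_SG − |V_tp|, so the device is in saturation.
k_p = μ_pC_ox · (W/L) = 7.925 mA/V².
KCL at the drain: ½ k_p (V_SG − |V_tp|)² = (V_DD − V_SG)/R.
Let x = V_SG − 1.4. Then 75.7 x² + x − 9.4 = 0, giving x = 0.346 V (positive root), so V_SG = 1.75 V.
I_D = (V_DD − V_SG)/R = (10.8 − 1.75) / 19.1 = 0.474 mA.

V_SG = 1.75 V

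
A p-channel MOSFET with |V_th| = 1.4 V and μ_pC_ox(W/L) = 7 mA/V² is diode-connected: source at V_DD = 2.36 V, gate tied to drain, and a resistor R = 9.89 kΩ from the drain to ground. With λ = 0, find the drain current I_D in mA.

I_D = 0.0816 mA

With gate tied to drain, V_SG = V_SD ≥ V_SG − |V_th|, so the device is in saturation.
KCL at the drain: ½ k_p (V_SG − |V_th|)² = (V_DD − V_SG)/R.
Let x = V_SG − 1.4. Then 34.6 x² + x − 0.96 = 0, giving x = 0.153 V (positive root), so V_SG = 1.55 V.
I_D = (V_DD − V_SG)/R = (2.36 − 1.55) / 9.89 = 0.0816 mA.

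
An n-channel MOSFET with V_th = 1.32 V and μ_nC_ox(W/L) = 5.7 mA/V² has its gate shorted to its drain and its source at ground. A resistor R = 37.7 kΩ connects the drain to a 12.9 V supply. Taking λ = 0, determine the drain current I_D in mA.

I_D = 0.299 mA

With gate tied to drain, V_GS = V_DS ≥ V_GS − V_th, so the device is in saturation.
KCL at the drain: ½ k_n (V_GS − V_th)² = (V_DD − V_GS)/R.
Let x = V_GS − 1.32. Then 107 x² + x − 11.58 = 0, giving x = 0.324 V (positive root), so V_GS = 1.64 V.
I_D = (V_DD − V_GS)/R = (12.9 − 1.64) / 37.7 = 0.299 mA.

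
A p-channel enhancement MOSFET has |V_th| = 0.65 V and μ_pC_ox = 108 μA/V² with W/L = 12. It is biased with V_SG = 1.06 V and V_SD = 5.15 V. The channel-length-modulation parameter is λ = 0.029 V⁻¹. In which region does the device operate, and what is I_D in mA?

k_p = μ_pC_ox · (W/L) = 1.296 mA/V².
V_ov = V_SG − |V_th| = 1.06 − 0.65 = 0.41 V.
Since V_SD = 5.15 V ≥ V_ov = 0.41 V, the device is in saturation.
I_D = ½ k_p V_ov² (1 + λ V_SD) = 0.5 × 1.296 × 0.41² × (1 + 0.029 × 5.15) = 0.125 mA.

Saturation; I_D = 0.125 mA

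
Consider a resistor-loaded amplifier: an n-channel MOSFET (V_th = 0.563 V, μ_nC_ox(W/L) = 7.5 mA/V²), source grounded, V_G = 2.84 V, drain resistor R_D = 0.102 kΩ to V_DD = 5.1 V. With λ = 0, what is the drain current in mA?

V_GS = V_G = 2.84 V, so V_ov = 2.84 − 0.563 = 2.28 V.
Assume saturation: I_D = ½ k_n V_ov² = 0.5 × 7.5 × 2.28² = 19.4 mA, giving V_DS = V_DD − I_D R_D = 5.1 − 19.4 × 0.102 = 3.12 V.
V_DS = 3.12 V ≥ V_ov = 2.28 V, confirming saturation.

I_D = 19.4 mA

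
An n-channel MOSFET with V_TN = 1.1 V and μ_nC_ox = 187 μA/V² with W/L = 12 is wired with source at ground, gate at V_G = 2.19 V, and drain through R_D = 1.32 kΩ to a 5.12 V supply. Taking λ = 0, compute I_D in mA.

V_GS = V_G = 2.19 V, so V_ov = 2.19 − 1.1 = 1.09 V.
k_n = μ_nC_ox · (W/L) = 2.244 mA/V².
Assume saturation: I_D = ½ k_n V_ov² = 0.5 × 2.244 × 1.09² = 1.33 mA, giving V_DS = V_DD − I_D R_D = 5.12 − 1.33 × 1.32 = 3.36 V.
V_DS = 3.36 V ≥ V_ov = 1.09 V, confirming saturation.

I_D = 1.33 mA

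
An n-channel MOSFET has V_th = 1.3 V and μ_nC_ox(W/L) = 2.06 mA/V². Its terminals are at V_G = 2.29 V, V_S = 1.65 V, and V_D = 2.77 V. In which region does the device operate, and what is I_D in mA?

Cutoff; I_D = 0 mA

V_GS = V_G − V_S = 2.29 − 1.65 = 0.64 V; V_DS = V_D − V_S = 2.77 − 1.65 = 1.12 V.
V_GS = 0.64 V < V_th = 1.3 V, so the transistor is in cutoff.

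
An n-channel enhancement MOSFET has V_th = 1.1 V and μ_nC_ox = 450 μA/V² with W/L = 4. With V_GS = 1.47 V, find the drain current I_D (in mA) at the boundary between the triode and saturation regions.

I_D = 0.123 mA

At the boundary V_DS = V_ov = V_GS − V_th = 1.47 − 1.1 = 0.37 V.
k_n = μ_nC_ox · (W/L) = 1.8 mA/V².
I_D = ½ k_n V_ov² = 0.5 × 1.8 × 0.37² = 0.123 mA.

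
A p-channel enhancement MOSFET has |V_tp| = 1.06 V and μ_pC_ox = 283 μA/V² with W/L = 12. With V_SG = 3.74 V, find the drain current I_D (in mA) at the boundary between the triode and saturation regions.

I_D = 12.2 mA

At the boundary V_SD = V_ov = V_SG − |V_tp| = 3.74 − 1.06 = 2.68 V.
k_p = μ_pC_ox · (W/L) = 3.396 mA/V².
I_D = ½ k_p V_ov² = 0.5 × 3.396 × 2.68² = 12.2 mA.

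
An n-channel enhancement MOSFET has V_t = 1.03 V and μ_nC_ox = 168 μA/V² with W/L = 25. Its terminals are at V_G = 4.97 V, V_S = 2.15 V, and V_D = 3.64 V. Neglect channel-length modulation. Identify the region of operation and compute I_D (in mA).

Triode; I_D = 6.54 mA

V_GS = V_G − V_S = 4.97 − 2.15 = 2.82 V; V_DS = V_D − V_S = 3.64 − 2.15 = 1.49 V.
k_n = μ_nC_ox · (W/L) = 4.2 mA/V².
V_ov = V_GS − V_t = 2.82 − 1.03 = 1.79 V.
Since V_DS = 1.49 V < V_ov = 1.79 V, the device is in the triode region.
I_D = k_n [V_ov · V_DS − ½ V_DS²] = 4.2 × [1.79 × 1.49 − 0.5 × 1.49²] = 6.54 mA.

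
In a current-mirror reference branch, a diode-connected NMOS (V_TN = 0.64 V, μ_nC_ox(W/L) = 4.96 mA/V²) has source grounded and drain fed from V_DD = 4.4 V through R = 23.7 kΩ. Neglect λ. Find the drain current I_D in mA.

With gate tied to drain, V_GS = V_DS ≥ V_GS − V_TN, so the device is in saturation.
KCL at the drain: ½ k_n (V_GS − V_TN)² = (V_DD − V_GS)/R.
Let x = V_GS − 0.64. Then 58.8 x² + x − 3.76 = 0, giving x = 0.245 V (positive root), so V_GS = 0.885 V.
I_D = (V_DD − V_GS)/R = (4.4 − 0.885) / 23.7 = 0.148 mA.

I_D = 0.148 mA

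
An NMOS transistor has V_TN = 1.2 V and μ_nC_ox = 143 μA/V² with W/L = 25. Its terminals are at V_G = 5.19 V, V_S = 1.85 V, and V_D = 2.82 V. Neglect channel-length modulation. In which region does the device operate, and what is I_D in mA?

Triode; I_D = 5.74 mA

V_GS = V_G − V_S = 5.19 − 1.85 = 3.34 V; V_DS = V_D − V_S = 2.82 − 1.85 = 0.97 V.
k_n = μ_nC_ox · (W/L) = 3.575 mA/V².
V_ov = V_GS − V_TN = 3.34 − 1.2 = 2.14 V.
Since V_DS = 0.97 V < V_ov = 2.14 V, the device is in the triode region.
I_D = k_n [V_ov · V_DS − ½ V_DS²] = 3.575 × [2.14 × 0.97 − 0.5 × 0.97²] = 5.74 mA.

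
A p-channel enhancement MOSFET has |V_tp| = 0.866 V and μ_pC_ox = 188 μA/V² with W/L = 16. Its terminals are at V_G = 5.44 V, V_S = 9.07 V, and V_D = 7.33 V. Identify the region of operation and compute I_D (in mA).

V_SG = V_S − V_G = 9.07 − 5.44 = 3.63 V; V_SD = V_S − V_D = 9.07 − 7.33 = 1.74 V.
k_p = μ_pC_ox · (W/L) = 3.008 mA/V².
V_ov = V_SG − |V_tp| = 3.63 − 0.866 = 2.76 V.
Since V_SD = 1.74 V < V_ov = 2.76 V, the device is in the triode region.
I_D = k_p [V_ov · V_SD − ½ V_SD²] = 3.008 × [2.76 × 1.74 − 0.5 × 1.74²] = 9.91 mA.

Triode; I_D = 9.91 mA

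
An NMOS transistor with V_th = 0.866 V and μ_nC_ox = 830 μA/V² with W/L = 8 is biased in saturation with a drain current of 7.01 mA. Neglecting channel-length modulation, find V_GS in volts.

V_GS = 2.32 V

k_n = μ_nC_ox · (W/L) = 6.64 mA/V².
In saturation I_D = ½ k_n (V_GS − V_th)², so V_GS − V_th = √(2 I_D / k_n) = √(2 × 7.01 / 6.64) = 1.45 V.
V_GS = 0.866 + 1.45 = 2.32 V.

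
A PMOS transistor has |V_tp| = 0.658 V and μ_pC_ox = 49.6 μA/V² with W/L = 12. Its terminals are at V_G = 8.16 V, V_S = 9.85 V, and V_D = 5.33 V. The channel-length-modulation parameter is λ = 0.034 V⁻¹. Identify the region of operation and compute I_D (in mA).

Saturation; I_D = 0.366 mA

V_SG = V_S − V_G = 9.85 − 8.16 = 1.69 V; V_SD = V_S − V_D = 9.85 − 5.33 = 4.52 V.
k_p = μ_pC_ox · (W/L) = 0.5952 mA/V².
V_ov = V_SG − |V_tp| = 1.69 − 0.658 = 1.03 V.
Since V_SD = 4.52 V ≥ V_ov = 1.03 V, the device is in saturation.
I_D = ½ k_p V_ov² (1 + λ V_SD) = 0.5 × 0.5952 × 1.03² × (1 + 0.034 × 4.52) = 0.366 mA.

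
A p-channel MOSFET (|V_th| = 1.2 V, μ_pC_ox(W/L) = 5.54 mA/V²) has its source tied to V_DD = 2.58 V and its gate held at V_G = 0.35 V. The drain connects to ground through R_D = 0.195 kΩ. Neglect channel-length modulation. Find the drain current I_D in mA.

V_SG = V_DD − V_G = 2.58 − 0.35 = 2.23 V, so V_ov = 2.23 − 1.2 = 1.03 V.
Assume saturation: I_D = ½ k_p V_ov² = 0.5 × 5.54 × 1.03² = 2.94 mA, giving V_SD = V_DD − I_D R_D = 2.58 − 2.94 × 0.195 = 2.01 V.
V_SD = 2.01 V ≥ V_ov = 1.03 V, confirming saturation.

I_D = 2.94 mA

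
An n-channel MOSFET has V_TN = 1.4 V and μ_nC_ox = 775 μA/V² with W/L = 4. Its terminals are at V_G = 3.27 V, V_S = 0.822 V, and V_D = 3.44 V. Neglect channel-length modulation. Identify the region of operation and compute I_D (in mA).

Saturation; I_D = 1.70 mA

V_GS = V_G − V_S = 3.27 − 0.822 = 2.45 V; V_DS = V_D − V_S = 3.44 − 0.822 = 2.62 V.
k_n = μ_nC_ox · (W/L) = 3.1 mA/V².
V_ov = V_GS − V_TN = 2.45 − 1.4 = 1.05 V.
Since V_DS = 2.62 V ≥ V_ov = 1.05 V, the device is in saturation.
I_D = ½ k_n V_ov² = 0.5 × 3.1 × 1.05² = 1.7 mA.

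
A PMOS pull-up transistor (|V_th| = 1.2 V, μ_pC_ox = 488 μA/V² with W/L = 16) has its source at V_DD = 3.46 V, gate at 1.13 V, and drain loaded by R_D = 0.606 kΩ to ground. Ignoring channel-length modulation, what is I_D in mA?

V_SG = V_DD − V_G = 3.46 − 1.13 = 2.33 V, so V_ov = 2.33 − 1.2 = 1.13 V.
k_p = μ_pC_ox · (W/L) = 7.808 mA/V².
Assume saturation: I_D = ½ k_p V_ov² = 0.5 × 7.808 × 1.13² = 4.99 mA, giving V_SD = V_DD − I_D R_D = 3.46 − 4.99 × 0.606 = 0.439 V.
But 0.439 V < V_ov = 1.13 V, so the device is actually in triode.
In triode I_D = k_p[V_ov V_SD − ½ V_SD²] and I_D = (V_DD − V_SD)/R_D. Equating: 2.37 V_SD² − 6.347 V_SD + 3.46 = 0, giving V_SD = 0.761 V (the root below V_ov).
I_D = (3.46 − 0.761) / 0.606 = 4.45 mA.

I_D = 4.45 mA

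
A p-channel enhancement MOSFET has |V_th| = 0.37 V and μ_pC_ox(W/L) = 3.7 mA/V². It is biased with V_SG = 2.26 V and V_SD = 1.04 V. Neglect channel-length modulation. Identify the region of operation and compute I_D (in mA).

V_ov = V_SG − |V_th| = 2.26 − 0.37 = 1.89 V.
Since V_SD = 1.04 V < V_ov = 1.89 V, the device is in the triode region.
I_D = k_p [V_ov · V_SD − ½ V_SD²] = 3.7 × [1.89 × 1.04 − 0.5 × 1.04²] = 5.27 mA.

Triode; I_D = 5.27 mA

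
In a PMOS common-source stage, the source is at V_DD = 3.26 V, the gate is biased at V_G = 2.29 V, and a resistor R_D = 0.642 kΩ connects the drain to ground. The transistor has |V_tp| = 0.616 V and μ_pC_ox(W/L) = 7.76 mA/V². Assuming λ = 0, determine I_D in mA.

I_D = 0.486 mA

V_SG = V_DD − V_G = 3.26 − 2.29 = 0.97 V, so V_ov = 0.97 − 0.616 = 0.354 V.
Assume saturation: I_D = ½ k_p V_ov² = 0.5 × 7.76 × 0.354² = 0.486 mA, giving V_SD = V_DD − I_D R_D = 3.26 − 0.486 × 0.642 = 2.95 V.
V_SD = 2.95 V ≥ V_ov = 0.354 V, confirming saturation.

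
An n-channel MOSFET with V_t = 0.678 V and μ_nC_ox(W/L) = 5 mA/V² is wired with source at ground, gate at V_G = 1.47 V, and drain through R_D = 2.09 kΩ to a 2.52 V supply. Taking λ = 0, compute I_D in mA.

V_GS = V_G = 1.47 V, so V_ov = 1.47 − 0.678 = 0.792 V.
Assume saturation: I_D = ½ k_n V_ov² = 0.5 × 5 × 0.792² = 1.57 mA, giving V_DS = V_DD − I_D R_D = 2.52 − 1.57 × 2.09 = -0.757 V.
But -0.757 V < V_ov = 0.792 V, so the device is actually in triode.
In triode I_D = k_n[V_ov V_DS − ½ V_DS²] and I_D = (V_DD − V_DS)/R_D. Equating: 5.22 V_DS² − 9.276 V_DS + 2.52 = 0, giving V_DS = 0.335 V (the root below V_ov).
I_D = (2.52 − 0.335) / 2.09 = 1.05 mA.

I_D = 1.05 mA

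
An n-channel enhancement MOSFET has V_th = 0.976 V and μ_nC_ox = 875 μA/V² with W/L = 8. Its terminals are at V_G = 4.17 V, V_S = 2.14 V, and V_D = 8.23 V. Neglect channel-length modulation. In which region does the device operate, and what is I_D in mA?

Saturation; I_D = 3.89 mA

V_GS = V_G − V_S = 4.17 − 2.14 = 2.03 V; V_DS = V_D − V_S = 8.23 − 2.14 = 6.09 V.
k_n = μ_nC_ox · (W/L) = 7 mA/V².
V_ov = V_GS − V_th = 2.03 − 0.976 = 1.05 V.
Since V_DS = 6.09 V ≥ V_ov = 1.05 V, the device is in saturation.
I_D = ½ k_n V_ov² = 0.5 × 7 × 1.05² = 3.89 mA.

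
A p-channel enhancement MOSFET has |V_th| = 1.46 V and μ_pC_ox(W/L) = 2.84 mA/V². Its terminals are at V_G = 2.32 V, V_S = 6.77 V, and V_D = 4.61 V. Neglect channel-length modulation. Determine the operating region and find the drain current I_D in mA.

Triode; I_D = 11.7 mA

V_SG = V_S − V_G = 6.77 − 2.32 = 4.45 V; V_SD = V_S − V_D = 6.77 − 4.61 = 2.16 V.
V_ov = V_SG − |V_th| = 4.45 − 1.46 = 2.99 V.
Since V_SD = 2.16 V < V_ov = 2.99 V, the device is in the triode region.
I_D = k_p [V_ov · V_SD − ½ V_SD²] = 2.84 × [2.99 × 2.16 − 0.5 × 2.16²] = 11.7 mA.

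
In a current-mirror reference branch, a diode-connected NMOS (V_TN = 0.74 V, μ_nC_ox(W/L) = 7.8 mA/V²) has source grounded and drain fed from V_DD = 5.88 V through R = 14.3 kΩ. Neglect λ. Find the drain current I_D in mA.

With gate tied to drain, V_GS = V_DS ≥ V_GS − V_TN, so the device is in saturation.
KCL at the drain: ½ k_n (V_GS − V_TN)² = (V_DD − V_GS)/R.
Let x = V_GS − 0.74. Then 55.8 x² + x − 5.14 = 0, giving x = 0.295 V (positive root), so V_GS = 1.03 V.
I_D = (V_DD − V_GS)/R = (5.88 − 1.03) / 14.3 = 0.339 mA.

I_D = 0.339 mA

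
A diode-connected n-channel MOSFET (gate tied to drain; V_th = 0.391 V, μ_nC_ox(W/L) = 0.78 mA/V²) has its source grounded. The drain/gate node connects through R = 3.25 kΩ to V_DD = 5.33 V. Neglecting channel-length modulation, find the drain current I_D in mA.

With gate tied to drain, V_GS = V_DS ≥ V_GS − V_th, so the device is in saturation.
KCL at the drain: ½ k_n (V_GS − V_th)² = (V_DD − V_GS)/R.
Let x = V_GS − 0.391. Then 1.27 x² + x − 4.939 = 0, giving x = 1.62 V (positive root), so V_GS = 2.01 V.
I_D = (V_DD − V_GS)/R = (5.33 − 2.01) / 3.25 = 1.02 mA.

I_D = 1.02 mA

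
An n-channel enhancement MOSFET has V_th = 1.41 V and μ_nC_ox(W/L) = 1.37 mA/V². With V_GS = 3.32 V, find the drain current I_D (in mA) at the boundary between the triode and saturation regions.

At the boundary V_DS = V_ov = V_GS − V_th = 3.32 − 1.41 = 1.91 V.
I_D = ½ k_n V_ov² = 0.5 × 1.37 × 1.91² = 2.5 mA.

I_D = 2.50 mA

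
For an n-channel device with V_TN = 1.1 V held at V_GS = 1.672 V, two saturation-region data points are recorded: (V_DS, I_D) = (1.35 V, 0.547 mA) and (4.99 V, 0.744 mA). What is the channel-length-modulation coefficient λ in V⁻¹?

With V_GS fixed, I_D ∝ (1 + λ V_DS) in saturation, so I_D2/I_D1 = (1 + λ V_DS2)/(1 + λ V_DS1).
0.744/0.547 = 1.36 = (1 + 4.99 λ)/(1 + 1.35 λ).
Solving: λ (I_D1 V_DS2 − I_D2 V_DS1) = I_D2 − I_D1, so λ = (0.744 − 0.547) / (0.547 × 4.99 − 0.744 × 1.35) = 0.197 / 1.73 = 0.114 V⁻¹.

λ = 0.114 V⁻¹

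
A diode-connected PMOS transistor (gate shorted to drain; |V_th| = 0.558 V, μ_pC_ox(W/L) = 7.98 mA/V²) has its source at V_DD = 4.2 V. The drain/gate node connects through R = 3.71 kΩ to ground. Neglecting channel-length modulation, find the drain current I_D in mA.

I_D = 0.857 mA

With gate tied to drain, V_SG = V_SD ≥ V_SG − |V_th|, so the device is in saturation.
KCL at the drain: ½ k_p (V_SG − |V_th|)² = (V_DD − V_SG)/R.
Let x = V_SG − 0.558. Then 14.8 x² + x − 3.642 = 0, giving x = 0.463 V (positive root), so V_SG = 1.02 V.
I_D = (V_DD − V_SG)/R = (4.2 − 1.02) / 3.71 = 0.857 mA.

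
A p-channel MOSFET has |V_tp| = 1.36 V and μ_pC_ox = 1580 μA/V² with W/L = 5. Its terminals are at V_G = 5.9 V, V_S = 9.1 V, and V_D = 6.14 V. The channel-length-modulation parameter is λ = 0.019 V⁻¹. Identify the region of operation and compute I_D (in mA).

Saturation; I_D = 14.1 mA

V_SG = V_S − V_G = 9.1 − 5.9 = 3.2 V; V_SD = V_S − V_D = 9.1 − 6.14 = 2.96 V.
k_p = μ_pC_ox · (W/L) = 7.9 mA/V².
V_ov = V_SG − |V_tp| = 3.2 − 1.36 = 1.84 V.
Since V_SD = 2.96 V ≥ V_ov = 1.84 V, the device is in saturation.
I_D = ½ k_p V_ov² (1 + λ V_SD) = 0.5 × 7.9 × 1.84² × (1 + 0.019 × 2.96) = 14.1 mA.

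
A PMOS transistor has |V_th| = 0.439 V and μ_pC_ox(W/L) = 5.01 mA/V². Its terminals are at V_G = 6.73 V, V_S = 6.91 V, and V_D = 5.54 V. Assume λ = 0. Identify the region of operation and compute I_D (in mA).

V_SG = V_S − V_G = 6.91 − 6.73 = 0.18 V; V_SD = V_S − V_D = 6.91 − 5.54 = 1.37 V.
V_SG = 0.18 V < |V_th| = 0.439 V, so the transistor is in cutoff.

Cutoff; I_D = 0 mA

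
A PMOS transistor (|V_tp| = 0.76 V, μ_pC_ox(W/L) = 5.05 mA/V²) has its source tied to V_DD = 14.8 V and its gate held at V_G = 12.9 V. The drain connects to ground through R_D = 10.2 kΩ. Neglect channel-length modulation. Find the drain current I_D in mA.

I_D = 1.42 mA

V_SG = V_DD − V_G = 14.8 − 12.9 = 1.9 V, so V_ov = 1.9 − 0.76 = 1.14 V.
Assume saturation: I_D = ½ k_p V_ov² = 0.5 × 5.05 × 1.14² = 3.28 mA, giving V_SD = V_DD − I_D R_D = 14.8 − 3.28 × 10.2 = -18.7 V.
But -18.7 V < V_ov = 1.14 V, so the device is actually in triode.
In triode I_D = k_p[V_ov V_SD − ½ V_SD²] and I_D = (V_DD − V_SD)/R_D. Equating: 25.8 V_SD² − 59.72 V_SD + 14.8 = 0, giving V_SD = 0.282 V (the root below V_ov).
I_D = (14.8 − 0.282) / 10.2 = 1.42 mA.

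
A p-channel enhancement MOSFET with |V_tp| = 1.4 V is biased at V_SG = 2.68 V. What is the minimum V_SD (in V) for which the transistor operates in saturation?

V_SD,sat = 1.28 V

The boundary between triode and saturation is V_SD = V_SG − |V_tp| = V_ov.
V_ov = 2.68 − 1.4 = 1.28 V.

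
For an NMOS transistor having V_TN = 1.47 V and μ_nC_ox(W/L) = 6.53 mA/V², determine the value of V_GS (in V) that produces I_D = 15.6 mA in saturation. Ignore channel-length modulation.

V_GS = 3.66 V

In saturation I_D = ½ k_n (V_GS − V_TN)², so V_GS − V_TN = √(2 I_D / k_n) = √(2 × 15.6 / 6.53) = 2.19 V.
V_GS = 1.47 + 2.19 = 3.66 V.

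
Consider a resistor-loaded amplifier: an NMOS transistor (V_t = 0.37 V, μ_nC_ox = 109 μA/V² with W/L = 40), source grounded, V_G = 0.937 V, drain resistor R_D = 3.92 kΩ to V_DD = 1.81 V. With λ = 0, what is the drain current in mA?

V_GS = V_G = 0.937 V, so V_ov = 0.937 − 0.37 = 0.567 V.
k_n = μ_nC_ox · (W/L) = 4.36 mA/V².
Assume saturation: I_D = ½ k_n V_ov² = 0.5 × 4.36 × 0.567² = 0.701 mA, giving V_DS = V_DD − I_D R_D = 1.81 − 0.701 × 3.92 = -0.937 V.
But -0.937 V < V_ov = 0.567 V, so the device is actually in triode.
In triode I_D = k_n[V_ov V_DS − ½ V_DS²] and I_D = (V_DD − V_DS)/R_D. Equating: 8.55 V_DS² − 10.69 V_DS + 1.81 = 0, giving V_DS = 0.202 V (the root below V_ov).
I_D = (1.81 − 0.202) / 3.92 = 0.41 mA.

I_D = 0.410 mA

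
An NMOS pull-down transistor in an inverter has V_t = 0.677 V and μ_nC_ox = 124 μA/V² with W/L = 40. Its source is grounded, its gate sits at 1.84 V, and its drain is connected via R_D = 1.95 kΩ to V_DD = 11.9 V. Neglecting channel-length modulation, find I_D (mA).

V_GS = V_G = 1.84 V, so V_ov = 1.84 − 0.677 = 1.16 V.
k_n = μ_nC_ox · (W/L) = 4.96 mA/V².
Assume saturation: I_D = ½ k_n V_ov² = 0.5 × 4.96 × 1.16² = 3.35 mA, giving V_DS = V_DD − I_D R_D = 11.9 − 3.35 × 1.95 = 5.36 V.
V_DS = 5.36 V ≥ V_ov = 1.16 V, confirming saturation.

I_D = 3.35 mA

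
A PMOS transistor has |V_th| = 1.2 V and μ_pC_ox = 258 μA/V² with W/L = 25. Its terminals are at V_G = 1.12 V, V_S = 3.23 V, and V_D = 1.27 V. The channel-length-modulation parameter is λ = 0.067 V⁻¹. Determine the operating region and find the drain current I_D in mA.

Saturation; I_D = 3.02 mA

V_SG = V_S − V_G = 3.23 − 1.12 = 2.11 V; V_SD = V_S − V_D = 3.23 − 1.27 = 1.96 V.
k_p = μ_pC_ox · (W/L) = 6.45 mA/V².
V_ov = V_SG − |V_th| = 2.11 − 1.2 = 0.91 V.
Since V_SD = 1.96 V ≥ V_ov = 0.91 V, the device is in saturation.
I_D = ½ k_p V_ov² (1 + λ V_SD) = 0.5 × 6.45 × 0.91² × (1 + 0.067 × 1.96) = 3.02 mA.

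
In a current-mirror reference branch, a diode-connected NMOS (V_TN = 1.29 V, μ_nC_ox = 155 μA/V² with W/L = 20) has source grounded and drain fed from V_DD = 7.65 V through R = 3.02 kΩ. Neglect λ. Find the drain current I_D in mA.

With gate tied to drain, V_GS = V_DS ≥ V_GS − V_TN, so the device is in saturation.
k_n = μ_nC_ox · (W/L) = 3.1 mA/V².
KCL at the drain: ½ k_n (V_GS − V_TN)² = (V_DD − V_GS)/R.
Let x = V_GS − 1.29. Then 4.68 x² + x − 6.36 = 0, giving x = 1.06 V (positive root), so V_GS = 2.35 V.
I_D = (V_DD − V_GS)/R = (7.65 − 2.35) / 3.02 = 1.75 mA.

I_D = 1.75 mA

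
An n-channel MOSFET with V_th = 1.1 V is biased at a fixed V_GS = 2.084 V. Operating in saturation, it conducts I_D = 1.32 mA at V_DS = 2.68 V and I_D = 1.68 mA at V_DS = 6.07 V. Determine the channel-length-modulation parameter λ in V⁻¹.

With V_GS fixed, I_D ∝ (1 + λ V_DS) in saturation, so I_D2/I_D1 = (1 + λ V_DS2)/(1 + λ V_DS1).
1.68/1.32 = 1.273 = (1 + 6.07 λ)/(1 + 2.68 λ).
Solving: λ (I_D1 V_DS2 − I_D2 V_DS1) = I_D2 − I_D1, so λ = (1.68 − 1.32) / (1.32 × 6.07 − 1.68 × 2.68) = 0.36 / 3.51 = 0.103 V⁻¹.

λ = 0.103 V⁻¹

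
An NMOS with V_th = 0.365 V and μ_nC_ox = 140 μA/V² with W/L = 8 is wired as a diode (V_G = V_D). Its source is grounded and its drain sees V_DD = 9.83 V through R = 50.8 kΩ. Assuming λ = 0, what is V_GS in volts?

V_GS = 0.925 V

With gate tied to drain, V_GS = V_DS ≥ V_GS − V_th, so the device is in saturation.
k_n = μ_nC_ox · (W/L) = 1.12 mA/V².
KCL at the drain: ½ k_n (V_GS − V_th)² = (V_DD − V_GS)/R.
Let x = V_GS − 0.365. Then 28.4 x² + x − 9.465 = 0, giving x = 0.56 V (positive root), so V_GS = 0.925 V.
I_D = (V_DD − V_GS)/R = (9.83 − 0.925) / 50.8 = 0.175 mA.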